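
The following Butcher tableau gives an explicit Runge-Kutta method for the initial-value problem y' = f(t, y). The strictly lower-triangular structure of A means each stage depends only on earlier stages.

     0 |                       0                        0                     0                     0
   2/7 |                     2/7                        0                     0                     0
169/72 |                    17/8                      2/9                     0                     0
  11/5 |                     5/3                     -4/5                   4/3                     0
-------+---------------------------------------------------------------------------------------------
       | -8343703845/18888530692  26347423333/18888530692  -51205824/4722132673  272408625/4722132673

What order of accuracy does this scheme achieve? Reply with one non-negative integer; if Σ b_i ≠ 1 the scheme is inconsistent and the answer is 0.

b = (-8343703845/18888530692, 26347423333/18888530692, -51205824/4722132673, 272408625/4722132673)
c = (0, 2/7, 169/72, 11/5)
Ac = (0, 0, 4/63, 5483/1890)
Σ b_i: (-8343703845/18888530692)·1 + 26347423333/18888530692·1 + (-51205824/4722132673)·1 + 272408625/4722132673·1 = 1 ✓
b·c: 26347423333/18888530692·2/7 + (-51205824/4722132673)·169/72 + 272408625/4722132673·11/5 = 1/2 ✓
b·c²: 26347423333/18888530692·4/49 + (-51205824/4722132673)·28561/5184 + 272408625/4722132673·121/25 = 1/3 ✓
b·Ac: (-51205824/4722132673)·4/63 + 272408625/4722132673·5483/1890 = 1/6 ✓
b·c³: 26347423333/18888530692·8/343 + (-51205824/4722132673)·4826809/373248 + 272408625/4722132673·1331/125 = 3616775512633/7139864601576 ≠ 1/4 ⇒ order 3.
b·(c∘Ac): (-51205824/4722132673)·169/1134 + 272408625/4722132673·60313/9450 = 72700740137/198329572266 ≠ 1/8
b·Ac²: (-51205824/4722132673)·8/441 + 272408625/4722132673·6935237/952560 = 5994709646287/14279729203152 ≠ 1/12
b·A²c: 272408625/4722132673·16/189 = 484282000/99164786133 ≠ 1/24

3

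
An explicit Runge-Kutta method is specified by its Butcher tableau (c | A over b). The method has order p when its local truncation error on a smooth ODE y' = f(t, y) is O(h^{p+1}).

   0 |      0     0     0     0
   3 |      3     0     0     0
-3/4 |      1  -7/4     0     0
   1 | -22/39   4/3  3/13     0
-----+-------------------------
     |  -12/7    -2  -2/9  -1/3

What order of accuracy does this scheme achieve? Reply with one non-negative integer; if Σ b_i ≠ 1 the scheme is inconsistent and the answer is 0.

0

b = (-12/7, -2, -2/9, -1/3)
c = (0, 3, -3/4, 1)
Ac = (0, 0, -21/4, 199/52)
Σ b_i: (-12/7)·1 + (-2)·1 + (-2/9)·1 + (-1/3)·1 = -269/63 ≠ 1 ⇒ order 0.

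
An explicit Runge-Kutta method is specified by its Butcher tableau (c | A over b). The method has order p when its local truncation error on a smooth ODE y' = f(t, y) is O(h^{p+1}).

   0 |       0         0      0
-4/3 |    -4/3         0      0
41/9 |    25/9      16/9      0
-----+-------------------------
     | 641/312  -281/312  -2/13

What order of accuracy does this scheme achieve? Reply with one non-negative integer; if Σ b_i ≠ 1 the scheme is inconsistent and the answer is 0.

2

b = (641/312, -281/312, -2/13)
c = (0, -4/3, 41/9)
Ac = (0, 0, -64/27)
Σ b_i: 641/312·1 + (-281/312)·1 + (-2/13)·1 = 1 ✓
b·c: (-281/312)·(-4/3) + (-2/13)·41/9 = 1/2 ✓
b·c²: (-281/312)·16/9 + (-2/13)·1681/81 = -5048/1053 ≠ 1/3 ⇒ order 2.
b·Ac: (-2/13)·(-64/27) = 128/351 ≠ 1/6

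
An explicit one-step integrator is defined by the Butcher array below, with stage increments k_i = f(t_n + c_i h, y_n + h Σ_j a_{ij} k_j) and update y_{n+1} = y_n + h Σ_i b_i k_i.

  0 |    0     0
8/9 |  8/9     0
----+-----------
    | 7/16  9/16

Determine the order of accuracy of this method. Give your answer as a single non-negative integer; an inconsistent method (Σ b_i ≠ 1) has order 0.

b = (7/16, 9/16)
c = (0, 8/9)
Σ b_i: 7/16·1 + 9/16·1 = 1 ✓
b·c: 9/16·8/9 = 1/2 ✓; 2 stages ⇒ order 2.

2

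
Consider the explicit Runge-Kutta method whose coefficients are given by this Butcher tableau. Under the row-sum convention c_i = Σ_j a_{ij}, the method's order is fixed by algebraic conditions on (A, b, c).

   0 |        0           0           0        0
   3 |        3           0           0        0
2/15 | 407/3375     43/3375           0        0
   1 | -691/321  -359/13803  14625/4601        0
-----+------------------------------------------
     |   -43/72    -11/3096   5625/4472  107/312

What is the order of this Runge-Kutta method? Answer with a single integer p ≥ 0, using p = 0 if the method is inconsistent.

4

b = (-43/72, -11/3096, 5625/4472, 107/312)
c = (0, 3, 2/15, 1)
Ac = (0, 0, 43/1125, 37/107)
Σ b_i: (-43/72)·1 + (-11/3096)·1 + 5625/4472·1 + 107/312·1 = 1 ✓
b·c: (-11/3096)·3 + 5625/4472·2/15 + 107/312·1 = 1/2 ✓
b·c²: (-11/3096)·9 + 5625/4472·4/225 + 107/312·1 = 1/3 ✓
b·Ac: 5625/4472·43/1125 + 107/312·37/107 = 1/6 ✓
b·c³: (-11/3096)·27 + 5625/4472·8/3375 + 107/312·1 = 1/4 ✓
b·(c∘Ac): 5625/4472·86/16875 + 107/312·37/107 = 1/8 ✓
b·Ac²: 5625/4472·43/375 + 107/312·(-19/107) = 1/12 ✓
b·A²c: 107/312·13/107 = 1/24 ✓; 4 stages ⇒ order 4.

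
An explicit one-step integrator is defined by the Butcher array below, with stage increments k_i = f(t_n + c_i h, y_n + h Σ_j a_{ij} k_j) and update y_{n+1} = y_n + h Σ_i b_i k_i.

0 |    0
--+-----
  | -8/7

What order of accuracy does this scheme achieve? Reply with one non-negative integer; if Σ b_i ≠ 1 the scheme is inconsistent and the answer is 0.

0

b = (-8/7)
c = (0)
Σ b_i: (-8/7)·1 = -8/7 ≠ 1 ⇒ order 0.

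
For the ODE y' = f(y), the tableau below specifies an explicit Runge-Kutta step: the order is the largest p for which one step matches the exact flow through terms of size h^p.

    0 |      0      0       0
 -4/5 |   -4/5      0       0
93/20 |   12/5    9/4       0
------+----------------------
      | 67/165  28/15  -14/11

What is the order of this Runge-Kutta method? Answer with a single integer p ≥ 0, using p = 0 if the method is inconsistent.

b = (67/165, 28/15, -14/11)
c = (0, -4/5, 93/20)
Ac = (0, 0, -9/5)
Σ b_i: 67/165·1 + 28/15·1 + (-14/11)·1 = 1 ✓
b·c: 28/15·(-4/5) + (-14/11)·93/20 = -12229/1650 ≠ 1/2 ⇒ order 1.

1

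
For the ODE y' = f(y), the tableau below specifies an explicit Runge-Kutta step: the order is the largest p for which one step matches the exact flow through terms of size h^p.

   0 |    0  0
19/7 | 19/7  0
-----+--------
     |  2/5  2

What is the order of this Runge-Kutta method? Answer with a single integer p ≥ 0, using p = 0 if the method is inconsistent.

b = (2/5, 2)
c = (0, 19/7)
Σ b_i: 2/5·1 + 2·1 = 12/5 ≠ 1 ⇒ order 0.

0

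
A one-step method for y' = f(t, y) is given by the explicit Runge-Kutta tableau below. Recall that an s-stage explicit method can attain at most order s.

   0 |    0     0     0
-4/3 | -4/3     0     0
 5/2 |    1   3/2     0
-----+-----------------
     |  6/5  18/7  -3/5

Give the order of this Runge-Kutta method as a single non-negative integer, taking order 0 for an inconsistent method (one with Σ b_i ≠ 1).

b = (6/5, 18/7, -3/5)
c = (0, -4/3, 5/2)
Ac = (0, 0, -2)
Σ b_i: 6/5·1 + 18/7·1 + (-3/5)·1 = 111/35 ≠ 1 ⇒ order 0.

0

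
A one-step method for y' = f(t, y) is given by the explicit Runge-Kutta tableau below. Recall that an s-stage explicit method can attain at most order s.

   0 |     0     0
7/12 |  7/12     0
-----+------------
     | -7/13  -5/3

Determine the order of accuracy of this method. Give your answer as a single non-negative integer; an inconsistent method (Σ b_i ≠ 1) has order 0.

b = (-7/13, -5/3)
c = (0, 7/12)
Σ b_i: (-7/13)·1 + (-5/3)·1 = -86/39 ≠ 1 ⇒ order 0.

0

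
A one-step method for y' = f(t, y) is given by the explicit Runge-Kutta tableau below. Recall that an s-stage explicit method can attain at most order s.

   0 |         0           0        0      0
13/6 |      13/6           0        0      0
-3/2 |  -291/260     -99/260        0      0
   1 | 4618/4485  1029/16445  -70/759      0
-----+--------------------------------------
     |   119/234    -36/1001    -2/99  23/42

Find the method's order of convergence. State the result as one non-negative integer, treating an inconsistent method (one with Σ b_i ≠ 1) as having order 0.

4

b = (119/234, -36/1001, -2/99, 23/42)
c = (0, 13/6, -3/2, 1)
Ac = (0, 0, -33/40, 63/230)
Σ b_i: 119/234·1 + (-36/1001)·1 + (-2/99)·1 + 23/42·1 = 1 ✓
b·c: (-36/1001)·13/6 + (-2/99)·(-3/2) + 23/42·1 = 1/2 ✓
b·c²: (-36/1001)·169/36 + (-2/99)·9/4 + 23/42·1 = 1/3 ✓
b·Ac: (-2/99)·(-33/40) + 23/42·63/230 = 1/6 ✓
b·c³: (-36/1001)·2197/216 + (-2/99)·(-27/8) + 23/42·1 = 1/4 ✓
b·(c∘Ac): (-2/99)·99/80 + 23/42·63/230 = 1/8 ✓
b·Ac²: (-2/99)·(-143/80) + 23/42·119/1380 = 1/12 ✓
b·A²c: 23/42·7/92 = 1/24 ✓; 4 stages ⇒ order 4.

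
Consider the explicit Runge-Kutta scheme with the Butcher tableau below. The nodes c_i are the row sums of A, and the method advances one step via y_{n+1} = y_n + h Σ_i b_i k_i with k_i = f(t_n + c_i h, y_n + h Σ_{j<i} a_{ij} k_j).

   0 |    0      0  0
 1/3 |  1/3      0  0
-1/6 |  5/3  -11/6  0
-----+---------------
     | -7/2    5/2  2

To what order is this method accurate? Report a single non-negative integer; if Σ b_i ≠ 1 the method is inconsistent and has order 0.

b = (-7/2, 5/2, 2)
c = (0, 1/3, -1/6)
Ac = (0, 0, -11/18)
Σ b_i: (-7/2)·1 + 5/2·1 + 2·1 = 1 ✓
b·c: 5/2·1/3 + 2·(-1/6) = 1/2 ✓
b·c²: 5/2·1/9 + 2·1/36 = 1/3 ✓
b·Ac: 2·(-11/18) = -11/9 ≠ 1/6 ⇒ order 2.

2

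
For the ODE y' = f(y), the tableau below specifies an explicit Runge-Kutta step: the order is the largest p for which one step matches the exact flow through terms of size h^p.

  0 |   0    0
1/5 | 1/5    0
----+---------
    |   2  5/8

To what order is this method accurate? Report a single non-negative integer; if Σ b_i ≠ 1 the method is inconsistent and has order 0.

b = (2, 5/8)
c = (0, 1/5)
Σ b_i: 2·1 + 5/8·1 = 21/8 ≠ 1 ⇒ order 0.

0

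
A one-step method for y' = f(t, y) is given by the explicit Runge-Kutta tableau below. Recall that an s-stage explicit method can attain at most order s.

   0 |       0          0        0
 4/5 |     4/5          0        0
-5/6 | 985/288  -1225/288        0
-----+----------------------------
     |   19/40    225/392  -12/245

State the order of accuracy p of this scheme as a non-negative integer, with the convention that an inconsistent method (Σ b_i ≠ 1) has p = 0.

3

b = (19/40, 225/392, -12/245)
c = (0, 4/5, -5/6)
Ac = (0, 0, -245/72)
Σ b_i: 19/40·1 + 225/392·1 + (-12/245)·1 = 1 ✓
b·c: 225/392·4/5 + (-12/245)·(-5/6) = 1/2 ✓
b·c²: 225/392·16/25 + (-12/245)·25/36 = 1/3 ✓
b·Ac: (-12/245)·(-245/72) = 1/6 ✓; 3 stages ⇒ order 3.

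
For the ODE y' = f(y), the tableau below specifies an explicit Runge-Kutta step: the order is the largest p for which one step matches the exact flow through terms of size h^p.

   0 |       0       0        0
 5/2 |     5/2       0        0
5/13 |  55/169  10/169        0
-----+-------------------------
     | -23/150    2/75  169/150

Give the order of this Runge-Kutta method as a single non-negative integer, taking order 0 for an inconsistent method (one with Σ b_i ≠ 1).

3

b = (-23/150, 2/75, 169/150)
c = (0, 5/2, 5/13)
Ac = (0, 0, 25/169)
Σ b_i: (-23/150)·1 + 2/75·1 + 169/150·1 = 1 ✓
b·c: 2/75·5/2 + 169/150·5/13 = 1/2 ✓
b·c²: 2/75·25/4 + 169/150·25/169 = 1/3 ✓
b·Ac: 169/150·25/169 = 1/6 ✓; 3 stages ⇒ order 3.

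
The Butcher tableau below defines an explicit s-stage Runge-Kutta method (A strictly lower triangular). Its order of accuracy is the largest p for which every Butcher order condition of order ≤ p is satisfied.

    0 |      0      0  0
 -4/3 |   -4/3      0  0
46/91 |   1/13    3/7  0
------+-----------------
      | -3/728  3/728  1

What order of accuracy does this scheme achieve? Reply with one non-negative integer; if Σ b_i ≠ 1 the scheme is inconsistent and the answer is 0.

b = (-3/728, 3/728, 1)
c = (0, -4/3, 46/91)
Ac = (0, 0, -4/7)
Σ b_i: (-3/728)·1 + 3/728·1 + 1·1 = 1 ✓
b·c: 3/728·(-4/3) + 1·46/91 = 1/2 ✓
b·c²: 3/728·16/9 + 1·2116/8281 = 6530/24843 ≠ 1/3 ⇒ order 2.
b·Ac: 1·(-4/7) = -4/7 ≠ 1/6

2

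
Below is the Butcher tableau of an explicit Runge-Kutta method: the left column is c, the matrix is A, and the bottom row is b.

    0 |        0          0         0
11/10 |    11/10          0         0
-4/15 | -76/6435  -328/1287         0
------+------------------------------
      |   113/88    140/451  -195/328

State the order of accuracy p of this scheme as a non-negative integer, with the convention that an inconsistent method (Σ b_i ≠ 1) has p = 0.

3

b = (113/88, 140/451, -195/328)
c = (0, 11/10, -4/15)
Ac = (0, 0, -164/585)
Σ b_i: 113/88·1 + 140/451·1 + (-195/328)·1 = 1 ✓
b·c: 140/451·11/10 + (-195/328)·(-4/15) = 1/2 ✓
b·c²: 140/451·121/100 + (-195/328)·16/225 = 1/3 ✓
b·Ac: (-195/328)·(-164/585) = 1/6 ✓; 3 stages ⇒ order 3.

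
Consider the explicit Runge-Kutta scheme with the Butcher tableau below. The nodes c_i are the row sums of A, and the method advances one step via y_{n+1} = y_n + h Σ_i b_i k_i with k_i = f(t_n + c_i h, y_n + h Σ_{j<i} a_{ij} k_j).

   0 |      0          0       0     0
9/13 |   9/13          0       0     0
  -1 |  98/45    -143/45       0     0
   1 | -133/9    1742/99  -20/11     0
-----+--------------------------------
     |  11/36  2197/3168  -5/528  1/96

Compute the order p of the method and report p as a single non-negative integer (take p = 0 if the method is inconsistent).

4

b = (11/36, 2197/3168, -5/528, 1/96)
c = (0, 9/13, -1, 1)
Ac = (0, 0, -11/5, 14)
Σ b_i: 11/36·1 + 2197/3168·1 + (-5/528)·1 + 1/96·1 = 1 ✓
b·c: 2197/3168·9/13 + (-5/528)·(-1) + 1/96·1 = 1/2 ✓
b·c²: 2197/3168·81/169 + (-5/528)·1 + 1/96·1 = 1/3 ✓
b·Ac: (-5/528)·(-11/5) + 1/96·14 = 1/6 ✓
b·c³: 2197/3168·729/2197 + (-5/528)·(-1) + 1/96·1 = 1/4 ✓
b·(c∘Ac): (-5/528)·11/5 + 1/96·14 = 1/8 ✓
b·Ac²: (-5/528)·(-99/65) + 1/96·86/13 = 1/12 ✓
b·A²c: 1/96·4 = 1/24 ✓; 4 stages ⇒ order 4.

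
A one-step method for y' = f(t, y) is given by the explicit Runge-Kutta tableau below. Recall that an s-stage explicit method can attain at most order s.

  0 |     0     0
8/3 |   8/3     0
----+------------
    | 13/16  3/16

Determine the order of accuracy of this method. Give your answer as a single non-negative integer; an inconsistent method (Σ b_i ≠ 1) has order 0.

b = (13/16, 3/16)
c = (0, 8/3)
Σ b_i: 13/16·1 + 3/16·1 = 1 ✓
b·c: 3/16·8/3 = 1/2 ✓; 2 stages ⇒ order 2.

2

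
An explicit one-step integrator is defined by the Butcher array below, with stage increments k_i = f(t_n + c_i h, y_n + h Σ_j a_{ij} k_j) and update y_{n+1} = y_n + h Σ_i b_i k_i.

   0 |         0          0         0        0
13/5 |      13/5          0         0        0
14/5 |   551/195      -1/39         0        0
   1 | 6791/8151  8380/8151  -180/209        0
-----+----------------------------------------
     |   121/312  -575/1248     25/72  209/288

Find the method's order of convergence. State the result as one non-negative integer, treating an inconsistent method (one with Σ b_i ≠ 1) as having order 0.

b = (121/312, -575/1248, 25/72, 209/288)
c = (0, 13/5, 14/5, 1)
Ac = (0, 0, -1/15, 164/627)
Σ b_i: 121/312·1 + (-575/1248)·1 + 25/72·1 + 209/288·1 = 1 ✓
b·c: (-575/1248)·13/5 + 25/72·14/5 + 209/288·1 = 1/2 ✓
b·c²: (-575/1248)·169/25 + 25/72·196/25 + 209/288·1 = 1/3 ✓
b·Ac: 25/72·(-1/15) + 209/288·164/627 = 1/6 ✓
b·c³: (-575/1248)·2197/125 + 25/72·2744/125 + 209/288·1 = 1/4 ✓
b·(c∘Ac): 25/72·(-14/75) + 209/288·164/627 = 1/8 ✓
b·Ac²: 25/72·(-13/75) + 209/288·124/627 = 1/12 ✓
b·A²c: 209/288·12/209 = 1/24 ✓; 4 stages ⇒ order 4.

4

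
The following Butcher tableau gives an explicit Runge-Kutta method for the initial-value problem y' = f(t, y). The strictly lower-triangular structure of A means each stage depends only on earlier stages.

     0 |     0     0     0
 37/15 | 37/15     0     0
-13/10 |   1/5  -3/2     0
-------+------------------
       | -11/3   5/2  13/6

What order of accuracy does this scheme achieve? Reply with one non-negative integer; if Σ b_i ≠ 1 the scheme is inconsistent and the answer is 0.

1

b = (-11/3, 5/2, 13/6)
c = (0, 37/15, -13/10)
Ac = (0, 0, -37/10)
Σ b_i: (-11/3)·1 + 5/2·1 + 13/6·1 = 1 ✓
b·c: 5/2·37/15 + 13/6·(-13/10) = 67/20 ≠ 1/2 ⇒ order 1.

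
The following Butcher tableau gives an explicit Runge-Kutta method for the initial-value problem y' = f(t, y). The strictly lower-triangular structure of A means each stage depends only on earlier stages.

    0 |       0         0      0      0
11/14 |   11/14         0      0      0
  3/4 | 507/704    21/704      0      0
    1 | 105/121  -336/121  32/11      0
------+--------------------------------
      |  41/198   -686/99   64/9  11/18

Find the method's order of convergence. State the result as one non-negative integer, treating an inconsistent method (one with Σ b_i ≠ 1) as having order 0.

4

b = (41/198, -686/99, 64/9, 11/18)
c = (0, 11/14, 3/4, 1)
Ac = (0, 0, 3/128, 0)
Σ b_i: 41/198·1 + (-686/99)·1 + 64/9·1 + 11/18·1 = 1 ✓
b·c: (-686/99)·11/14 + 64/9·3/4 + 11/18·1 = 1/2 ✓
b·c²: (-686/99)·121/196 + 64/9·9/16 + 11/18·1 = 1/3 ✓
b·Ac: 64/9·3/128 = 1/6 ✓
b·c³: (-686/99)·1331/2744 + 64/9·27/64 + 11/18·1 = 1/4 ✓
b·(c∘Ac): 64/9·9/512 = 1/8 ✓
b·Ac²: 64/9·33/1792 + 11/18·(-6/77) = 1/12 ✓
b·A²c: 11/18·3/44 = 1/24 ✓; 4 stages ⇒ order 4.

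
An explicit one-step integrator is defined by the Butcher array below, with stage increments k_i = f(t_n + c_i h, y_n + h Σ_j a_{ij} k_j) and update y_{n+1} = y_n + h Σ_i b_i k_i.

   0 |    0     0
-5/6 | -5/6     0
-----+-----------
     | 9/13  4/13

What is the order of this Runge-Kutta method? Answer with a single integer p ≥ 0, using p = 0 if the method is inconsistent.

1

b = (9/13, 4/13)
c = (0, -5/6)
Σ b_i: 9/13·1 + 4/13·1 = 1 ✓
b·c: 4/13·(-5/6) = -10/39 ≠ 1/2 ⇒ order 1.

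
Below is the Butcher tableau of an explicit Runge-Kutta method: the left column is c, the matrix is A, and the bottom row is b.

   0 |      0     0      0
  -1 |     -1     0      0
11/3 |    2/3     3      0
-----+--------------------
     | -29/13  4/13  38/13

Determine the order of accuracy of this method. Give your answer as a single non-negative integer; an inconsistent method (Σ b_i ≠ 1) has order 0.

b = (-29/13, 4/13, 38/13)
c = (0, -1, 11/3)
Ac = (0, 0, -3)
Σ b_i: (-29/13)·1 + 4/13·1 + 38/13·1 = 1 ✓
b·c: 4/13·(-1) + 38/13·11/3 = 406/39 ≠ 1/2 ⇒ order 1.

1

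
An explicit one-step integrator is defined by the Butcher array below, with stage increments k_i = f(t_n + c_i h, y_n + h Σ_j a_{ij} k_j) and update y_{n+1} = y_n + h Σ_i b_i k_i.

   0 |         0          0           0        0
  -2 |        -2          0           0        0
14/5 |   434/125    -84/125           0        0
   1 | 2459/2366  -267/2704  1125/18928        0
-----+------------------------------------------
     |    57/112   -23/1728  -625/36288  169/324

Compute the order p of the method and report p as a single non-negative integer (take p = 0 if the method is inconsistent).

4

b = (57/112, -23/1728, -625/36288, 169/324)
c = (0, -2, 14/5, 1)
Ac = (0, 0, 168/125, 123/338)
Σ b_i: 57/112·1 + (-23/1728)·1 + (-625/36288)·1 + 169/324·1 = 1 ✓
b·c: (-23/1728)·(-2) + (-625/36288)·14/5 + 169/324·1 = 1/2 ✓
b·c²: (-23/1728)·4 + (-625/36288)·196/25 + 169/324·1 = 1/3 ✓
b·Ac: (-625/36288)·168/125 + 169/324·123/338 = 1/6 ✓
b·c³: (-23/1728)·(-8) + (-625/36288)·2744/125 + 169/324·1 = 1/4 ✓
b·(c∘Ac): (-625/36288)·2352/625 + 169/324·123/338 = 1/8 ✓
b·Ac²: (-625/36288)·(-336/125) + 169/324·12/169 = 1/12 ✓
b·A²c: 169/324·27/338 = 1/24 ✓; 4 stages ⇒ order 4.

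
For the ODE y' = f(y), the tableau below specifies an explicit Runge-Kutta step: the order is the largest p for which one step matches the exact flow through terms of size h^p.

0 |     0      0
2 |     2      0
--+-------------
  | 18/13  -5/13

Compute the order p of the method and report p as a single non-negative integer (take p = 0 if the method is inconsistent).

1

b = (18/13, -5/13)
c = (0, 2)
Σ b_i: 18/13·1 + (-5/13)·1 = 1 ✓
b·c: (-5/13)·2 = -10/13 ≠ 1/2 ⇒ order 1.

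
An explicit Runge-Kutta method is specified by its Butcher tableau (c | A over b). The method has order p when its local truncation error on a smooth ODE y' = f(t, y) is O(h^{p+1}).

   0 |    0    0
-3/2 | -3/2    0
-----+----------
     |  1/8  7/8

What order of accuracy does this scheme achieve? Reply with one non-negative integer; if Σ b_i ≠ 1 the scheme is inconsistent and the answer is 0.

b = (1/8, 7/8)
c = (0, -3/2)
Σ b_i: 1/8·1 + 7/8·1 = 1 ✓
b·c: 7/8·(-3/2) = -21/16 ≠ 1/2 ⇒ order 1.

1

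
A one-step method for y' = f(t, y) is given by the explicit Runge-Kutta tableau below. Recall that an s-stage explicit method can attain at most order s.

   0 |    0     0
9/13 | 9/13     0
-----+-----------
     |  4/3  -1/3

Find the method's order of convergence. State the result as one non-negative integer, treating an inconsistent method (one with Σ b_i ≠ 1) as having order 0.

b = (4/3, -1/3)
c = (0, 9/13)
Σ b_i: 4/3·1 + (-1/3)·1 = 1 ✓
b·c: (-1/3)·9/13 = -3/13 ≠ 1/2 ⇒ order 1.

1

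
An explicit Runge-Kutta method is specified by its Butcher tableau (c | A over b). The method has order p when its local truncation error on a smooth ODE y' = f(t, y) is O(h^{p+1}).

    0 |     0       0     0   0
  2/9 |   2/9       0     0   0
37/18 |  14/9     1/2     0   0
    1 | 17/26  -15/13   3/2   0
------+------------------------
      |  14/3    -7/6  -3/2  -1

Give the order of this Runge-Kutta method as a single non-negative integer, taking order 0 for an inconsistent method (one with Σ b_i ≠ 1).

1

b = (14/3, -7/6, -3/2, -1)
c = (0, 2/9, 37/18, 1)
Ac = (0, 0, 1/9, 147/52)
Σ b_i: 14/3·1 + (-7/6)·1 + (-3/2)·1 + (-1)·1 = 1 ✓
b·c: (-7/6)·2/9 + (-3/2)·37/18 + (-1)·1 = -469/108 ≠ 1/2 ⇒ order 1.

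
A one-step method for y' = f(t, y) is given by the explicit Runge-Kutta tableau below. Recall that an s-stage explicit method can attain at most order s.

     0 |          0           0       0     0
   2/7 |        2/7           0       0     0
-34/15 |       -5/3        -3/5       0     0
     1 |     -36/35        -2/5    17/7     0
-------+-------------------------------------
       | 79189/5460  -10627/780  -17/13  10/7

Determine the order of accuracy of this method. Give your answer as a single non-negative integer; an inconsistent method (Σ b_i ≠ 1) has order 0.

b = (79189/5460, -10627/780, -17/13, 10/7)
c = (0, 2/7, -34/15, 1)
Ac = (0, 0, -6/35, -118/21)
Σ b_i: 79189/5460·1 + (-10627/780)·1 + (-17/13)·1 + 10/7·1 = 1 ✓
b·c: (-10627/780)·2/7 + (-17/13)·(-34/15) + 10/7·1 = 1/2 ✓
b·c²: (-10627/780)·4/49 + (-17/13)·1156/225 + 10/7·1 = -917603/143325 ≠ 1/3 ⇒ order 2.
b·Ac: (-17/13)·(-6/35) + 10/7·(-118/21) = -74558/9555 ≠ 1/6

2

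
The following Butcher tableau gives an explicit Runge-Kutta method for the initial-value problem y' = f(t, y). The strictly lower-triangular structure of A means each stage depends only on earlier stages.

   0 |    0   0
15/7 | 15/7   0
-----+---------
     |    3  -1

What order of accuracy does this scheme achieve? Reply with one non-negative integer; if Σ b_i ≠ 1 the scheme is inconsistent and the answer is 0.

0

b = (3, -1)
c = (0, 15/7)
Σ b_i: 3·1 + (-1)·1 = 2 ≠ 1 ⇒ order 0.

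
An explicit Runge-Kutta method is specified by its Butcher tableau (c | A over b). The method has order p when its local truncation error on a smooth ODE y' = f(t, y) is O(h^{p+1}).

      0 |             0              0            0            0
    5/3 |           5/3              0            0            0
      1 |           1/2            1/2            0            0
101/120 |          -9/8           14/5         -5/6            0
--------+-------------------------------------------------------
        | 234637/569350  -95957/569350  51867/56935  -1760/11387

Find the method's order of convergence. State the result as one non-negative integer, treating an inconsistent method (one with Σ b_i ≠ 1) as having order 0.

3

b = (234637/569350, -95957/569350, 51867/56935, -1760/11387)
c = (0, 5/3, 1, 101/120)
Ac = (0, 0, 5/6, 23/6)
Σ b_i: 234637/569350·1 + (-95957/569350)·1 + 51867/56935·1 + (-1760/11387)·1 = 1 ✓
b·c: (-95957/569350)·5/3 + 51867/56935·1 + (-1760/11387)·101/120 = 1/2 ✓
b·c²: (-95957/569350)·25/9 + 51867/56935·1 + (-1760/11387)·10201/14400 = 1/3 ✓
b·Ac: 51867/56935·5/6 + (-1760/11387)·23/6 = 1/6 ✓
b·c³: (-95957/569350)·125/27 + 51867/56935·1 + (-1760/11387)·1030301/1728000 = 1580803/40993200 ≠ 1/4 ⇒ order 3.
b·(c∘Ac): 51867/56935·5/6 + (-1760/11387)·2323/720 = 53389/204966 ≠ 1/8
b·Ac²: 51867/56935·25/18 + (-1760/11387)·125/18 = 39335/204966 ≠ 1/12
b·A²c: (-1760/11387)·(-25/36) = 11000/102483 ≠ 1/24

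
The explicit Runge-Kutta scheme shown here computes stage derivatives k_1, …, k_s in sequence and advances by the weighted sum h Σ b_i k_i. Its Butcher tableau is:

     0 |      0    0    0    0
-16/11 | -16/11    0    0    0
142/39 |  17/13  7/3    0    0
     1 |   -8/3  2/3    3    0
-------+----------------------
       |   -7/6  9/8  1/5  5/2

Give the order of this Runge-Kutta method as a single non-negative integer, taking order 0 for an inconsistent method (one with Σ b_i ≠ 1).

b = (-7/6, 9/8, 1/5, 5/2)
c = (0, -16/11, 142/39, 1)
Ac = (0, 0, -112/33, 4270/429)
Σ b_i: (-7/6)·1 + 9/8·1 + 1/5·1 + 5/2·1 = 319/120 ≠ 1 ⇒ order 0.

0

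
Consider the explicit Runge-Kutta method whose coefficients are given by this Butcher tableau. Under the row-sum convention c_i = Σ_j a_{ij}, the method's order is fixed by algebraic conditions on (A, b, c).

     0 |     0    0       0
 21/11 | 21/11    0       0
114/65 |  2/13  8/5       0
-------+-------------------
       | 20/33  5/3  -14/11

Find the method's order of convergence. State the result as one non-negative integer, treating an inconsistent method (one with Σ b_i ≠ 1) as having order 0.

b = (20/33, 5/3, -14/11)
c = (0, 21/11, 114/65)
Ac = (0, 0, 168/55)
Σ b_i: 20/33·1 + 5/3·1 + (-14/11)·1 = 1 ✓
b·c: 5/3·21/11 + (-14/11)·114/65 = 679/715 ≠ 1/2 ⇒ order 1.

1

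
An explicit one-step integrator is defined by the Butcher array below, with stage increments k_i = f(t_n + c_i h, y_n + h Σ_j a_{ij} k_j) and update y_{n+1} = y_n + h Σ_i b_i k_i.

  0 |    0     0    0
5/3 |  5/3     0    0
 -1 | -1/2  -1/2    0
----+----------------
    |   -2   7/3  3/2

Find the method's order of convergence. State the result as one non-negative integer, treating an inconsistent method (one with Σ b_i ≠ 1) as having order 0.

b = (-2, 7/3, 3/2)
c = (0, 5/3, -1)
Ac = (0, 0, -5/6)
Σ b_i: (-2)·1 + 7/3·1 + 3/2·1 = 11/6 ≠ 1 ⇒ order 0.

0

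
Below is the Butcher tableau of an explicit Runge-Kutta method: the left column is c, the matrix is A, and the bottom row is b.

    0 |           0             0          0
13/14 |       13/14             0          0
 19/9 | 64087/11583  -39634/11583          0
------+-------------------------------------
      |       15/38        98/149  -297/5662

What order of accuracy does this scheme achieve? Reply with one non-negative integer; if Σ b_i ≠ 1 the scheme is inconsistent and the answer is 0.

3

b = (15/38, 98/149, -297/5662)
c = (0, 13/14, 19/9)
Ac = (0, 0, -2831/891)
Σ b_i: 15/38·1 + 98/149·1 + (-297/5662)·1 = 1 ✓
b·c: 98/149·13/14 + (-297/5662)·19/9 = 1/2 ✓
b·c²: 98/149·169/196 + (-297/5662)·361/81 = 1/3 ✓
b·Ac: (-297/5662)·(-2831/891) = 1/6 ✓; 3 stages ⇒ order 3.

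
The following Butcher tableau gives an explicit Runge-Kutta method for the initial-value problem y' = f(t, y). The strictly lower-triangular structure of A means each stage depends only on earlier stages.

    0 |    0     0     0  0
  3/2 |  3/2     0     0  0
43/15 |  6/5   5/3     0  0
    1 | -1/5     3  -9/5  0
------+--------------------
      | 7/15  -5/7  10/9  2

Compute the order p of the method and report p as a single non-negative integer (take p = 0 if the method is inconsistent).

0

b = (7/15, -5/7, 10/9, 2)
c = (0, 3/2, 43/15, 1)
Ac = (0, 0, 5/2, -33/50)
Σ b_i: 7/15·1 + (-5/7)·1 + 10/9·1 + 2·1 = 902/315 ≠ 1 ⇒ order 0.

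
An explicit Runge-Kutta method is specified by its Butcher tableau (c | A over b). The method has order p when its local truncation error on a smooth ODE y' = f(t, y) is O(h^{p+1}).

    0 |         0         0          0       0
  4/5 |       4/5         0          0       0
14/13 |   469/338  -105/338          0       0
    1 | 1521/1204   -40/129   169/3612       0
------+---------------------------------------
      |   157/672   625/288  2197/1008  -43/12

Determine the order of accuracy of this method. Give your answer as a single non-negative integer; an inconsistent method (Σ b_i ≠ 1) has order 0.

4

b = (157/672, 625/288, 2197/1008, -43/12)
c = (0, 4/5, 14/13, 1)
Ac = (0, 0, -42/169, -17/86)
Σ b_i: 157/672·1 + 625/288·1 + 2197/1008·1 + (-43/12)·1 = 1 ✓
b·c: 625/288·4/5 + 2197/1008·14/13 + (-43/12)·1 = 1/2 ✓
b·c²: 625/288·16/25 + 2197/1008·196/169 + (-43/12)·1 = 1/3 ✓
b·Ac: 2197/1008·(-42/169) + (-43/12)·(-17/86) = 1/6 ✓
b·c³: 625/288·64/125 + 2197/1008·2744/2197 + (-43/12)·1 = 1/4 ✓
b·(c∘Ac): 2197/1008·(-588/2197) + (-43/12)·(-17/86) = 1/8 ✓
b·Ac²: 2197/1008·(-168/845) + (-43/12)·(-31/215) = 1/12 ✓
b·A²c: (-43/12)·(-1/86) = 1/24 ✓; 4 stages ⇒ order 4.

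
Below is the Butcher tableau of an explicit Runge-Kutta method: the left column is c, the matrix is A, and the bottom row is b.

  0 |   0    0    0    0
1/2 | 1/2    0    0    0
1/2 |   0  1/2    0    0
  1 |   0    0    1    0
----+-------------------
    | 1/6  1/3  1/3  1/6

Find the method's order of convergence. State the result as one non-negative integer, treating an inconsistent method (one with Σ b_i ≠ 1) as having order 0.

4

b = (1/6, 1/3, 1/3, 1/6)
c = (0, 1/2, 1/2, 1)
Ac = (0, 0, 1/4, 1/2)
Σ b_i: 1/6·1 + 1/3·1 + 1/3·1 + 1/6·1 = 1 ✓
b·c: 1/3·1/2 + 1/3·1/2 + 1/6·1 = 1/2 ✓
b·c²: 1/3·1/4 + 1/3·1/4 + 1/6·1 = 1/3 ✓
b·Ac: 1/3·1/4 + 1/6·1/2 = 1/6 ✓
b·c³: 1/3·1/8 + 1/3·1/8 + 1/6·1 = 1/4 ✓
b·(c∘Ac): 1/3·1/8 + 1/6·1/2 = 1/8 ✓
b·Ac²: 1/3·1/8 + 1/6·1/4 = 1/12 ✓
b·A²c: 1/6·1/4 = 1/24 ✓; 4 stages ⇒ order 4.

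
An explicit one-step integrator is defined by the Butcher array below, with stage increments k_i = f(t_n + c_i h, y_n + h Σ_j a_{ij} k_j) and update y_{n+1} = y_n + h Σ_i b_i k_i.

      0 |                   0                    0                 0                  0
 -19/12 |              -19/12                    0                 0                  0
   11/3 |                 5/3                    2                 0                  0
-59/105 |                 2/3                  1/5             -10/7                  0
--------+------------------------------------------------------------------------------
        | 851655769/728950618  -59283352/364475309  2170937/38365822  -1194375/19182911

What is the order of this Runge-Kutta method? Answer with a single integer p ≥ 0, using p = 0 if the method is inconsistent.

b = (851655769/728950618, -59283352/364475309, 2170937/38365822, -1194375/19182911)
c = (0, -19/12, 11/3, -59/105)
Ac = (0, 0, -19/6, -2333/420)
Σ b_i: 851655769/728950618·1 + (-59283352/364475309)·1 + 2170937/38365822·1 + (-1194375/19182911)·1 = 1 ✓
b·c: (-59283352/364475309)·(-19/12) + 2170937/38365822·11/3 + (-1194375/19182911)·(-59/105) = 1/2 ✓
b·c²: (-59283352/364475309)·361/144 + 2170937/38365822·121/9 + (-1194375/19182911)·3481/11025 = 1/3 ✓
b·Ac: 2170937/38365822·(-19/6) + (-1194375/19182911)·(-2333/420) = 1/6 ✓
b·c³: (-59283352/364475309)·(-6859/1728) + 2170937/38365822·1331/27 + (-1194375/19182911)·(-205379/1157625) = 3028878793/878926104 ≠ 1/4 ⇒ order 3.
b·(c∘Ac): 2170937/38365822·(-209/18) + (-1194375/19182911)·137647/44100 = -293965829/345292398 ≠ 1/8
b·Ac²: 2170937/38365822·361/72 + (-1194375/19182911)·(-94273/5040) = 181853381/125560872 ≠ 1/12
b·A²c: (-1194375/19182911)·95/21 = -5403125/19182911 ≠ 1/24

3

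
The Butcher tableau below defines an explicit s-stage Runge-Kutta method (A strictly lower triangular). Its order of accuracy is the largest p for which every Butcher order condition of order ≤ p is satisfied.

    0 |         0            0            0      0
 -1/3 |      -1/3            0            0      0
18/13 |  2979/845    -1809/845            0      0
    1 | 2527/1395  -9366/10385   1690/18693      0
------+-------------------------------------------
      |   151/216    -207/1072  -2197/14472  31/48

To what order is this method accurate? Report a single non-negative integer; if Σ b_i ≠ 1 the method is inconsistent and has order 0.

b = (151/216, -207/1072, -2197/14472, 31/48)
c = (0, -1/3, 18/13, 1)
Ac = (0, 0, 603/845, 66/155)
Σ b_i: 151/216·1 + (-207/1072)·1 + (-2197/14472)·1 + 31/48·1 = 1 ✓
b·c: (-207/1072)·(-1/3) + (-2197/14472)·18/13 + 31/48·1 = 1/2 ✓
b·c²: (-207/1072)·1/9 + (-2197/14472)·324/169 + 31/48·1 = 1/3 ✓
b·Ac: (-2197/14472)·603/845 + 31/48·66/155 = 1/6 ✓
b·c³: (-207/1072)·(-1/27) + (-2197/14472)·5832/2197 + 31/48·1 = 1/4 ✓
b·(c∘Ac): (-2197/14472)·10854/10985 + 31/48·66/155 = 1/8 ✓
b·Ac²: (-2197/14472)·(-201/845) + 31/48·34/465 = 1/12 ✓
b·A²c: 31/48·2/31 = 1/24 ✓; 4 stages ⇒ order 4.

4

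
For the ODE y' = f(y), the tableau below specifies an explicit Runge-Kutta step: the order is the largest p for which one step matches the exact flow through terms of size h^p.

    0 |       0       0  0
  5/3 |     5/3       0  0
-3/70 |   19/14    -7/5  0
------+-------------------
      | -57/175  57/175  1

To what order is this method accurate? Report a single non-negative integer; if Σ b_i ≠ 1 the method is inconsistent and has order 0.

2

b = (-57/175, 57/175, 1)
c = (0, 5/3, -3/70)
Ac = (0, 0, -7/3)
Σ b_i: (-57/175)·1 + 57/175·1 + 1·1 = 1 ✓
b·c: 57/175·5/3 + 1·(-3/70) = 1/2 ✓
b·c²: 57/175·25/9 + 1·9/4900 = 13327/14700 ≠ 1/3 ⇒ order 2.
b·Ac: 1·(-7/3) = -7/3 ≠ 1/6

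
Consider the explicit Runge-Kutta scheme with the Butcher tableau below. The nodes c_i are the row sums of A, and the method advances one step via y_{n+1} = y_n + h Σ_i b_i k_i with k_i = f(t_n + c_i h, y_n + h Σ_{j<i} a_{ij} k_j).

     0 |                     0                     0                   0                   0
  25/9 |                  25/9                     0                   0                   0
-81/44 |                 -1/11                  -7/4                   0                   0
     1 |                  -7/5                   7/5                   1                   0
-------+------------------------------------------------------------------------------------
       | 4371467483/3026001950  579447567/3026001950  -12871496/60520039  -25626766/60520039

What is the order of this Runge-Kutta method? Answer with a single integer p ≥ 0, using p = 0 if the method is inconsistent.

3

b = (4371467483/3026001950, 579447567/3026001950, -12871496/60520039, -25626766/60520039)
c = (0, 25/9, -81/44, 1)
Ac = (0, 0, -175/36, 811/396)
Σ b_i: 4371467483/3026001950·1 + 579447567/3026001950·1 + (-12871496/60520039)·1 + (-25626766/60520039)·1 = 1 ✓
b·c: 579447567/3026001950·25/9 + (-12871496/60520039)·(-81/44) + (-25626766/60520039)·1 = 1/2 ✓
b·c²: 579447567/3026001950·625/81 + (-12871496/60520039)·6561/1936 + (-25626766/60520039)·1 = 1/3 ✓
b·Ac: (-12871496/60520039)·(-175/36) + (-25626766/60520039)·811/396 = 1/6 ✓
b·c³: 579447567/3026001950·15625/729 + (-12871496/60520039)·(-531441/85184) + (-25626766/60520039)·1 = 720086297863/143795612664 ≠ 1/4 ⇒ order 3.
b·(c∘Ac): (-12871496/60520039)·1575/176 + (-25626766/60520039)·811/396 = -1509015254/544680351 ≠ 1/8
b·Ac²: (-12871496/60520039)·(-4375/324) + (-25626766/60520039)·2225441/156816 = -451143378391/143795612664 ≠ 1/12
b·A²c: (-25626766/60520039)·(-175/36) = 2242342025/1089360702 ≠ 1/24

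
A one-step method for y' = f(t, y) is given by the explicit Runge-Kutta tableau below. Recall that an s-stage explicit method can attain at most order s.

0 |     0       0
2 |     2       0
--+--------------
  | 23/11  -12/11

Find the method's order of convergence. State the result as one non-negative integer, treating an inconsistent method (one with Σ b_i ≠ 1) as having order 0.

1

b = (23/11, -12/11)
c = (0, 2)
Σ b_i: 23/11·1 + (-12/11)·1 = 1 ✓
b·c: (-12/11)·2 = -24/11 ≠ 1/2 ⇒ order 1.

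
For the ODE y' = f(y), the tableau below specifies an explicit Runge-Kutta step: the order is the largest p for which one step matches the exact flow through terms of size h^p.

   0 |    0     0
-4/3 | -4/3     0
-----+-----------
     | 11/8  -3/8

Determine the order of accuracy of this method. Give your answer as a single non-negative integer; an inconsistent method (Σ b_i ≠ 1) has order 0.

b = (11/8, -3/8)
c = (0, -4/3)
Σ b_i: 11/8·1 + (-3/8)·1 = 1 ✓
b·c: (-3/8)·(-4/3) = 1/2 ✓; 2 stages ⇒ order 2.

2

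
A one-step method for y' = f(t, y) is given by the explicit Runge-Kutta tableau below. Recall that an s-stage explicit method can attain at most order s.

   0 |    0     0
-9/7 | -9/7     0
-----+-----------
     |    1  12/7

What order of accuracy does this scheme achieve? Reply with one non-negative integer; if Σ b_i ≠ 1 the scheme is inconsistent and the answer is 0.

b = (1, 12/7)
c = (0, -9/7)
Σ b_i: 1·1 + 12/7·1 = 19/7 ≠ 1 ⇒ order 0.

0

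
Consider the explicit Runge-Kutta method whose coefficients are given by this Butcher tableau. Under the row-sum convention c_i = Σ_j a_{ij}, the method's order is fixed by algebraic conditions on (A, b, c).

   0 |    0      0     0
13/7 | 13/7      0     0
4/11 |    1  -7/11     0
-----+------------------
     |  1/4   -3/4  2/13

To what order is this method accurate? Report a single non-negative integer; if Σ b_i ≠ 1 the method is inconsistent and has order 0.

0

b = (1/4, -3/4, 2/13)
c = (0, 13/7, 4/11)
Ac = (0, 0, -13/11)
Σ b_i: 1/4·1 + (-3/4)·1 + 2/13·1 = -9/26 ≠ 1 ⇒ order 0.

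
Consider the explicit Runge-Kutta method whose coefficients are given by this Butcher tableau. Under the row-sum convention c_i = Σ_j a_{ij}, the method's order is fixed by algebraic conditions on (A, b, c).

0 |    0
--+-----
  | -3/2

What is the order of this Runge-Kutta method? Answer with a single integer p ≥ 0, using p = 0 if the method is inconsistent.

b = (-3/2)
c = (0)
Σ b_i: (-3/2)·1 = -3/2 ≠ 1 ⇒ order 0.

0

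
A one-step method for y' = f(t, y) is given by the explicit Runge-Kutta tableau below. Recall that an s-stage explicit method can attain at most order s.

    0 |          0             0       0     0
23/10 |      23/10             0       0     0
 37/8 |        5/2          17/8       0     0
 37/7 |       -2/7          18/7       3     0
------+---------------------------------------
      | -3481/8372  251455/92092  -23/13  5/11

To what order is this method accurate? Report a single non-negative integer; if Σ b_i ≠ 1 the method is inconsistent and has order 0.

2

b = (-3481/8372, 251455/92092, -23/13, 5/11)
c = (0, 23/10, 37/8, 37/7)
Ac = (0, 0, 391/80, 5541/280)
Σ b_i: (-3481/8372)·1 + 251455/92092·1 + (-23/13)·1 + 5/11·1 = 1 ✓
b·c: 251455/92092·23/10 + (-23/13)·37/8 + 5/11·37/7 = 1/2 ✓
b·c²: 251455/92092·529/100 + (-23/13)·1369/64 + 5/11·1369/49 = -2181351/203840 ≠ 1/3 ⇒ order 2.
b·Ac: (-23/13)·391/80 + 5/11·5541/280 = 27869/80080 ≠ 1/6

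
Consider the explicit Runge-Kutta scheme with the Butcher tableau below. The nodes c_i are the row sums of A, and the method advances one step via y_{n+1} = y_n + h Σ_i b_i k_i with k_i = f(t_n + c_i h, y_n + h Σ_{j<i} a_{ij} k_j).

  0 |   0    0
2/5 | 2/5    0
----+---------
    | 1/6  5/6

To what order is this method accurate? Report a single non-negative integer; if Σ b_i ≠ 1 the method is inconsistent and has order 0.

b = (1/6, 5/6)
c = (0, 2/5)
Σ b_i: 1/6·1 + 5/6·1 = 1 ✓
b·c: 5/6·2/5 = 1/3 ≠ 1/2 ⇒ order 1.

1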